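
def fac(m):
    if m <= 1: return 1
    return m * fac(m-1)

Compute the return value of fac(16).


fac(16)
= 16 * fac(15)
= 16 * 15 * fac(14)
= 16 * 15 * 14 * fac(13)
= 16 * 15 * 14 * 13 * fac(12)
= 16 * 15 * 14 * 13 * 12 * fac(11)
= 16 * 15 * 14 * 13 * 12 * 11 * fac(10)
= 16 * 15 * 14 * 13 * 12 * 11 * 10 * fac(9)
= 16 * 15 * 14 * 13 * 12 * 11 * 10 * 9 * fac(8)
= 16 * 15 * 14 * 13 * 12 * 11 * 10 * 9 * 8 * fac(7)
= 16 * 15 * 14 * 13 * 12 * 11 * 10 * 9 * 8 * 7 * fac(6)
= 16 * 15 * 14 * 13 * 12 * 11 * 10 * 9 * 8 * 7 * 6 * fac(5)
= 16 * 15 * 14 * 13 * 12 * 11 * 10 * 9 * 8 * 7 * 6 * 5 * fac(4)
= 16 * 15 * 14 * 13 * 12 * 11 * 10 * 9 * 8 * 7 * 6 * 5 * 4 * fac(3)
= 16 * 15 * 14 * 13 * 12 * 11 * 10 * 9 * 8 * 7 * 6 * 5 * 4 * 3 * fac(2)
= 16 * 15 * 14 * 13 * 12 * 11 * 10 * 9 * 8 * 7 * 6 * 5 * 4 * 3 * 2 * fac(1)
= 16 * 15 * 14 * 13 * 12 * 11 * 10 * 9 * 8 * 7 * 6 * 5 * 4 * 3 * 2 * 1
= 20922789888000

20922789888000


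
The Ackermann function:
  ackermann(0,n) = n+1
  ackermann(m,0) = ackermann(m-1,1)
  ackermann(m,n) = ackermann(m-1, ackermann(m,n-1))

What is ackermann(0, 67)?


ackermann(0, 67) = 68
Result: ackermann(0, 67) = 68

68


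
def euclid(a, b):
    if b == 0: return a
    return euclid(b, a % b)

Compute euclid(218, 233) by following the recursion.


euclid(218, 233) = euclid(233, 218)
euclid(233, 218) = euclid(218, 15)
euclid(218, 15) = euclid(15, 8)
euclid(15, 8) = euclid(8, 7)
euclid(8, 7) = euclid(7, 1)
euclid(7, 1) = euclid(1, 0)
euclid(1, 0) = 1  (base case)

1


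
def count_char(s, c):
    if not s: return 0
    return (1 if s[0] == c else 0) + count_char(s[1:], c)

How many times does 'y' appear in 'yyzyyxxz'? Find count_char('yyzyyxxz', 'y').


s[0]='y' == 'y' -> 1
s[0]='y' == 'y' -> 1
s[0]='z' != 'y' -> 0
s[0]='y' == 'y' -> 1
s[0]='y' == 'y' -> 1
s[0]='x' != 'y' -> 0
s[0]='x' != 'y' -> 0
s[0]='z' != 'y' -> 0
Sum: 1 + 1 + 0 + 1 + 1 + 0 + 0 + 0 = 4

4


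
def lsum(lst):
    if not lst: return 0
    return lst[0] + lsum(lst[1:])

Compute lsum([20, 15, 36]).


lsum([20, 15, 36]) = 20 + lsum([15, 36])
lsum([15, 36]) = 15 + lsum([36])
lsum([36]) = 36 + lsum([])
lsum([]) = 0  (base case)
Total: 20 + 15 + 36 + 0 = 71

71


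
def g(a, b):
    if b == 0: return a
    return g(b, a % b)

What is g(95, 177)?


g(95, 177) = g(177, 95)
g(177, 95) = g(95, 82)
g(95, 82) = g(82, 13)
g(82, 13) = g(13, 4)
g(13, 4) = g(4, 1)
g(4, 1) = g(1, 0)
g(1, 0) = 1  (base case)

1


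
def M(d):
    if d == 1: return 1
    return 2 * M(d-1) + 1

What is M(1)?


M(1) = 1  (base case)

1


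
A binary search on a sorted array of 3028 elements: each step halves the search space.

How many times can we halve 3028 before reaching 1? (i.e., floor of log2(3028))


3028 / 2 = 1514
1514 / 2 = 757
757 / 2 = 378
378 / 2 = 189
189 / 2 = 94
94 / 2 = 47
47 / 2 = 23
23 / 2 = 11
11 / 2 = 5
5 / 2 = 2
2 / 2 = 1
Reached 1 after 11 halvings

11


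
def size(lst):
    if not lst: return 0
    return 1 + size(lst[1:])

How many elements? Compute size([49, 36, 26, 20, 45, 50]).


size([49, 36, 26, 20, 45, 50]) = 1 + size([36, 26, 20, 45, 50])
size([36, 26, 20, 45, 50]) = 1 + size([26, 20, 45, 50])
size([26, 20, 45, 50]) = 1 + size([20, 45, 50])
size([20, 45, 50]) = 1 + size([45, 50])
size([45, 50]) = 1 + size([50])
size([50]) = 1 + size([])
size([]) = 0  (base case)
Unwinding: 1 + 1 + 1 + 1 + 1 + 1 + 0 = 6

6


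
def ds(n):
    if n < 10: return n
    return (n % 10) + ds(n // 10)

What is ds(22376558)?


ds(22376558) = 8 + ds(2237655)
ds(2237655) = 5 + ds(223765)
ds(223765) = 5 + ds(22376)
ds(22376) = 6 + ds(2237)
ds(2237) = 7 + ds(223)
ds(223) = 3 + ds(22)
ds(22) = 2 + ds(2)
ds(2) = 2  (base case)
Total: 8 + 5 + 5 + 6 + 7 + 3 + 2 + 2 = 38

38


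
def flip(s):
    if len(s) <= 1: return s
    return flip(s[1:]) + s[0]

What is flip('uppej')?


flip('uppej') = flip('ppej') + 'u'
flip('ppej') = flip('pej') + 'p'
flip('pej') = flip('ej') + 'p'
flip('ej') = flip('j') + 'e'
flip('j') = 'j'  (base case)
Concatenating: 'j' + 'e' + 'p' + 'p' + 'u' = 'jeppu'

jeppu


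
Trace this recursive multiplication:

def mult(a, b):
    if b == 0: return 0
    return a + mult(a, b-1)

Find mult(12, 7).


mult(12, 7) = 12 + mult(12, 6)
mult(12, 6) = 12 + mult(12, 5)
mult(12, 5) = 12 + mult(12, 4)
mult(12, 4) = 12 + mult(12, 3)
mult(12, 3) = 12 + mult(12, 2)
mult(12, 2) = 12 + mult(12, 1)
mult(12, 1) = 12 + mult(12, 0)
mult(12, 0) = 0  (base case)
Total: 12 + 12 + 12 + 12 + 12 + 12 + 12 + 0 = 84

84


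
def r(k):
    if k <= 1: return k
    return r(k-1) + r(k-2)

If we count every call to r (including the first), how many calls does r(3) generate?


Let C(n) = total calls for r(n)
C(0) = 1, C(1) = 1
C(2) = 1 + C(1) + C(0) = 1 + 1 + 1 = 3
C(3) = 1 + C(2) + C(1) = 1 + 3 + 1 = 5

5


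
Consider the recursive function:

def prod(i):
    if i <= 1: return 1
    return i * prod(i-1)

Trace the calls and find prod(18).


prod(18)
= 18 * prod(17)
= 18 * 17 * prod(16)
= 18 * 17 * 16 * prod(15)
= 18 * 17 * 16 * 15 * prod(14)
= 18 * 17 * 16 * 15 * 14 * prod(13)
= 18 * 17 * 16 * 15 * 14 * 13 * prod(12)
= 18 * 17 * 16 * 15 * 14 * 13 * 12 * prod(11)
= 18 * 17 * 16 * 15 * 14 * 13 * 12 * 11 * prod(10)
= 18 * 17 * 16 * 15 * 14 * 13 * 12 * 11 * 10 * prod(9)
= 18 * 17 * 16 * 15 * 14 * 13 * 12 * 11 * 10 * 9 * prod(8)
= 18 * 17 * 16 * 15 * 14 * 13 * 12 * 11 * 10 * 9 * 8 * prod(7)
= 18 * 17 * 16 * 15 * 14 * 13 * 12 * 11 * 10 * 9 * 8 * 7 * prod(6)
= 18 * 17 * 16 * 15 * 14 * 13 * 12 * 11 * 10 * 9 * 8 * 7 * 6 * prod(5)
= 18 * 17 * 16 * 15 * 14 * 13 * 12 * 11 * 10 * 9 * 8 * 7 * 6 * 5 * prod(4)
= 18 * 17 * 16 * 15 * 14 * 13 * 12 * 11 * 10 * 9 * 8 * 7 * 6 * 5 * 4 * prod(3)
= 18 * 17 * 16 * 15 * 14 * 13 * 12 * 11 * 10 * 9 * 8 * 7 * 6 * 5 * 4 * 3 * prod(2)
= 18 * 17 * 16 * 15 * 14 * 13 * 12 * 11 * 10 * 9 * 8 * 7 * 6 * 5 * 4 * 3 * 2 * prod(1)
= 18 * 17 * 16 * 15 * 14 * 13 * 12 * 11 * 10 * 9 * 8 * 7 * 6 * 5 * 4 * 3 * 2 * 1
= 6402373705728000

6402373705728000


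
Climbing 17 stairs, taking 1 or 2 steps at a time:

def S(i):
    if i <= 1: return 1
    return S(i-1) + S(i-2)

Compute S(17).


Building up from base cases:
S(0) = 1
S(1) = 1
S(2) = S(1) + S(0) = 1 + 1 = 2
S(3) = S(2) + S(1) = 2 + 1 = 3
S(4) = S(3) + S(2) = 3 + 2 = 5
S(5) = S(4) + S(3) = 5 + 3 = 8
S(6) = S(5) + S(4) = 8 + 5 = 13
S(7) = S(6) + S(5) = 13 + 8 = 21
S(8) = S(7) + S(6) = 21 + 13 = 34
S(9) = S(8) + S(7) = 34 + 21 = 55
S(10) = S(9) + S(8) = 55 + 34 = 89
S(11) = S(10) + S(9) = 89 + 55 = 144
S(12) = S(11) + S(10) = 144 + 89 = 233
S(13) = S(12) + S(11) = 233 + 144 = 377
S(14) = S(13) + S(12) = 377 + 233 = 610
S(15) = S(14) + S(13) = 610 + 377 = 987
S(16) = S(15) + S(14) = 987 + 610 = 1597
S(17) = S(16) + S(15) = 1597 + 987 = 2584

2584


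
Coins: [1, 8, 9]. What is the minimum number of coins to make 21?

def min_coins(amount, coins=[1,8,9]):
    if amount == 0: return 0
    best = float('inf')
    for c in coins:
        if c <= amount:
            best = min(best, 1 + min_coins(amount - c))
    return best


Building up with DP:
min_coins(0) = 0
min_coins(1) = min(1+min_coins(0)=1+0=1) = 1
min_coins(2) = min(1+min_coins(1)=1+1=2) = 2
min_coins(3) = min(1+min_coins(2)=1+2=3) = 3
min_coins(4) = min(1+min_coins(3)=1+3=4) = 4
min_coins(5) = min(1+min_coins(4)=1+4=5) = 5
min_coins(6) = min(1+min_coins(5)=1+5=6) = 6
min_coins(7) = min(1+min_coins(6)=1+6=7) = 7
min_coins(8) = min(1+min_coins(7)=1+7=8, 1+min_coins(0)=1+0=1) = 1
min_coins(9) = min(1+min_coins(8)=1+1=2, 1+min_coins(1)=1+1=2, 1+min_coins(0)=1+0=1) = 1
min_coins(10) = min(1+min_coins(9)=1+1=2, 1+min_coins(2)=1+2=3, 1+min_coins(1)=1+1=2) = 2
min_coins(11) = min(1+min_coins(10)=1+2=3, 1+min_coins(3)=1+3=4, 1+min_coins(2)=1+2=3) = 3
min_coins(12) = min(1+min_coins(11)=1+3=4, 1+min_coins(4)=1+4=5, 1+min_coins(3)=1+3=4) = 4
min_coins(13) = min(1+min_coins(12)=1+4=5, 1+min_coins(5)=1+5=6, 1+min_coins(4)=1+4=5) = 5
min_coins(14) = min(1+min_coins(13)=1+5=6, 1+min_coins(6)=1+6=7, 1+min_coins(5)=1+5=6) = 6
min_coins(15) = min(1+min_coins(14)=1+6=7, 1+min_coins(7)=1+7=8, 1+min_coins(6)=1+6=7) = 7
min_coins(16) = min(1+min_coins(15)=1+7=8, 1+min_coins(8)=1+1=2, 1+min_coins(7)=1+7=8) = 2
min_coins(17) = min(1+min_coins(16)=1+2=3, 1+min_coins(9)=1+1=2, 1+min_coins(8)=1+1=2) = 2
min_coins(18) = min(1+min_coins(17)=1+2=3, 1+min_coins(10)=1+2=3, 1+min_coins(9)=1+1=2) = 2
min_coins(19) = min(1+min_coins(18)=1+2=3, 1+min_coins(11)=1+3=4, 1+min_coins(10)=1+2=3) = 3
min_coins(20) = min(1+min_coins(19)=1+3=4, 1+min_coins(12)=1+4=5, 1+min_coins(11)=1+3=4) = 4
min_coins(21) = min(1+min_coins(20)=1+4=5, 1+min_coins(13)=1+5=6, 1+min_coins(12)=1+4=5) = 5

5


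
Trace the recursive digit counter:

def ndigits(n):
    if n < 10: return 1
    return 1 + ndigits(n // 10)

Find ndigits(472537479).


ndigits(472537479) = 1 + ndigits(47253747)
ndigits(47253747) = 1 + ndigits(4725374)
ndigits(4725374) = 1 + ndigits(472537)
ndigits(472537) = 1 + ndigits(47253)
ndigits(47253) = 1 + ndigits(4725)
ndigits(4725) = 1 + ndigits(472)
ndigits(472) = 1 + ndigits(47)
ndigits(47) = 1 + ndigits(4)
ndigits(4) = 1  (base case: 4 < 10)
Unwinding: 1 + 1 + 1 + 1 + 1 + 1 + 1 + 1 + 1 = 9

9


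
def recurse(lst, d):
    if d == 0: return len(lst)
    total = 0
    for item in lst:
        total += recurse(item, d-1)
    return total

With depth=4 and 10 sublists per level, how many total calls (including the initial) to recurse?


At depth 0 (root): 1 call
At depth 1: each of 1 parents calls recurse on 10 children = 10 calls
At depth 2: each of 10 parents calls recurse on 10 children = 100 calls
At depth 3: each of 100 parents calls recurse on 10 children = 1000 calls
At depth 4: each of 1000 parents calls recurse on 10 children = 10000 calls
Total: 1 + 10 + 100 + 1000 + 10000 = 11111

11111


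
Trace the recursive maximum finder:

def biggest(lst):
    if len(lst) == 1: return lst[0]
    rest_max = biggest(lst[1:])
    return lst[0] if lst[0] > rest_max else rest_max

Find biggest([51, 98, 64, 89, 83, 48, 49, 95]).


biggest([51, 98, 64, 89, 83, 48, 49, 95]): compare 51 with biggest([98, 64, 89, 83, 48, 49, 95])
biggest([98, 64, 89, 83, 48, 49, 95]): compare 98 with biggest([64, 89, 83, 48, 49, 95])
biggest([64, 89, 83, 48, 49, 95]): compare 64 with biggest([89, 83, 48, 49, 95])
biggest([89, 83, 48, 49, 95]): compare 89 with biggest([83, 48, 49, 95])
biggest([83, 48, 49, 95]): compare 83 with biggest([48, 49, 95])
biggest([48, 49, 95]): compare 48 with biggest([49, 95])
biggest([49, 95]): compare 49 with biggest([95])
biggest([95]) = 95  (base case)
Compare 49 with 95 -> 95
Compare 48 with 95 -> 95
Compare 83 with 95 -> 95
Compare 89 with 95 -> 95
Compare 64 with 95 -> 95
Compare 98 with 95 -> 98
Compare 51 with 98 -> 98

98


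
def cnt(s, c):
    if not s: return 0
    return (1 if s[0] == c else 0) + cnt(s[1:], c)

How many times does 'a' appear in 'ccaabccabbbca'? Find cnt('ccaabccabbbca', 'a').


s[0]='c' != 'a' -> 0
s[0]='c' != 'a' -> 0
s[0]='a' == 'a' -> 1
s[0]='a' == 'a' -> 1
s[0]='b' != 'a' -> 0
s[0]='c' != 'a' -> 0
s[0]='c' != 'a' -> 0
s[0]='a' == 'a' -> 1
s[0]='b' != 'a' -> 0
s[0]='b' != 'a' -> 0
s[0]='b' != 'a' -> 0
s[0]='c' != 'a' -> 0
s[0]='a' == 'a' -> 1
Sum: 0 + 0 + 1 + 1 + 0 + 0 + 0 + 1 + 0 + 0 + 0 + 0 + 1 = 4

4


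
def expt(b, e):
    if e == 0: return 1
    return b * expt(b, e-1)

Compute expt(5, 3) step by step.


expt(5, 3)
= 5 * expt(5, 2)
= 5 * 5 * expt(5, 1)
= 5 * 5 * 5 * expt(5, 0)
= 5 * 5 * 5 * 1
= 125

125


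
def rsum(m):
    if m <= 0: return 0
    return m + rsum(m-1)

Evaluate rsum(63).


rsum(63)
= 63 + 62 + 61 + 60 + 59 + 58 + 57 + 56 + 55 + 54 + 53 + 52 + 51 + 50 + 49 + 48 + 47 + 46 + 45 + 44 + 43 + 42 + 41 + 40 + 39 + 38 + 37 + 36 + 35 + 34 + 33 + 32 + 31 + 30 + 29 + 28 + 27 + 26 + 25 + 24 + 23 + 22 + 21 + 20 + 19 + 18 + 17 + 16 + 15 + 14 + 13 + 12 + 11 + 10 + 9 + 8 + 7 + 6 + 5 + 4 + 3 + 2 + 1 + rsum(0)
= 63 + 62 + 61 + 60 + 59 + 58 + 57 + 56 + 55 + 54 + 53 + 52 + 51 + 50 + 49 + 48 + 47 + 46 + 45 + 44 + 43 + 42 + 41 + 40 + 39 + 38 + 37 + 36 + 35 + 34 + 33 + 32 + 31 + 30 + 29 + 28 + 27 + 26 + 25 + 24 + 23 + 22 + 21 + 20 + 19 + 18 + 17 + 16 + 15 + 14 + 13 + 12 + 11 + 10 + 9 + 8 + 7 + 6 + 5 + 4 + 3 + 2 + 1 + 0
= 2016

2016


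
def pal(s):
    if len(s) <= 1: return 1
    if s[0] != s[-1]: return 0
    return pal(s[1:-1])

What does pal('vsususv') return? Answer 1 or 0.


pal('vsususv'): s[0]='v' == s[-1]='v' -> check pal('susus')
pal('susus'): s[0]='s' == s[-1]='s' -> check pal('usu')
pal('usu'): s[0]='u' == s[-1]='u' -> check pal('s')
pal('s'): len <= 1 -> return 1  (base case)
Result: 1 (palindrome)

1


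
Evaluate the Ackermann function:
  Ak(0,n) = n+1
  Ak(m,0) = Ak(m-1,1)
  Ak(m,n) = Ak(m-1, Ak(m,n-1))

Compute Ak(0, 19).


Ak(0, 19) = 20
Result: Ak(0, 19) = 20

20


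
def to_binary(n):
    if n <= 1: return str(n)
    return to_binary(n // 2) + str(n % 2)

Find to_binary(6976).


to_binary(6976) = to_binary(3488) + '0'
to_binary(3488) = to_binary(1744) + '0'
to_binary(1744) = to_binary(872) + '0'
to_binary(872) = to_binary(436) + '0'
to_binary(436) = to_binary(218) + '0'
to_binary(218) = to_binary(109) + '0'
to_binary(109) = to_binary(54) + '1'
to_binary(54) = to_binary(27) + '0'
to_binary(27) = to_binary(13) + '1'
to_binary(13) = to_binary(6) + '1'
to_binary(6) = to_binary(3) + '0'
to_binary(3) = to_binary(1) + '1'
to_binary(1) = '1'  (base case)
Concatenating: '1' + '1' + '0' + '1' + '1' + '0' + '1' + '0' + '0' + '0' + '0' + '0' + '0' = '1101101000000'

1101101000000


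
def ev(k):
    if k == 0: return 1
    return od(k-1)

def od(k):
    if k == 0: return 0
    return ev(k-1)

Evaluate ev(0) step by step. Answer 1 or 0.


ev(0) = 1  (base case)
Result: 1

1


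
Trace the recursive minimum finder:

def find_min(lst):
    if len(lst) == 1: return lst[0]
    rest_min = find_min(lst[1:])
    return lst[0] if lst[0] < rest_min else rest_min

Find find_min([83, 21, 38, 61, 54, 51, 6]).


find_min([83, 21, 38, 61, 54, 51, 6]): compare 83 with find_min([21, 38, 61, 54, 51, 6])
find_min([21, 38, 61, 54, 51, 6]): compare 21 with find_min([38, 61, 54, 51, 6])
find_min([38, 61, 54, 51, 6]): compare 38 with find_min([61, 54, 51, 6])
find_min([61, 54, 51, 6]): compare 61 with find_min([54, 51, 6])
find_min([54, 51, 6]): compare 54 with find_min([51, 6])
find_min([51, 6]): compare 51 with find_min([6])
find_min([6]) = 6  (base case)
Compare 51 with 6 -> 6
Compare 54 with 6 -> 6
Compare 61 with 6 -> 6
Compare 38 with 6 -> 6
Compare 21 with 6 -> 6
Compare 83 with 6 -> 6

6


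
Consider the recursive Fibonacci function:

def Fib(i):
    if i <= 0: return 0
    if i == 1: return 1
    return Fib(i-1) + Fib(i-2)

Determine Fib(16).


Computing Fib(16) bottom-up:
Fib(0) = 0
Fib(1) = 1
Fib(2) = Fib(1) + Fib(0) = 1 + 0 = 1
Fib(3) = Fib(2) + Fib(1) = 1 + 1 = 2
Fib(4) = Fib(3) + Fib(2) = 2 + 1 = 3
Fib(5) = Fib(4) + Fib(3) = 3 + 2 = 5
Fib(6) = Fib(5) + Fib(4) = 5 + 3 = 8
Fib(7) = Fib(6) + Fib(5) = 8 + 5 = 13
Fib(8) = Fib(7) + Fib(6) = 13 + 8 = 21
Fib(9) = Fib(8) + Fib(7) = 21 + 13 = 34
Fib(10) = Fib(9) + Fib(8) = 34 + 21 = 55
Fib(11) = Fib(10) + Fib(9) = 55 + 34 = 89
Fib(12) = Fib(11) + Fib(10) = 89 + 55 = 144
Fib(13) = Fib(12) + Fib(11) = 144 + 89 = 233
Fib(14) = Fib(13) + Fib(12) = 233 + 144 = 377
Fib(15) = Fib(14) + Fib(13) = 377 + 233 = 610
Fib(16) = Fib(15) + Fib(14) = 610 + 377 = 987

987


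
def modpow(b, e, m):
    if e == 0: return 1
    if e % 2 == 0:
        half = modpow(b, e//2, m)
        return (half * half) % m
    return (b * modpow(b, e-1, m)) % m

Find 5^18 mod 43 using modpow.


modpow(5, 18, 43): e is even, compute modpow(5, 9, 43)
  modpow(5, 9, 43): e is odd, compute modpow(5, 8, 43)
    modpow(5, 8, 43): e is even, compute modpow(5, 4, 43)
      modpow(5, 4, 43): e is even, compute modpow(5, 2, 43)
        modpow(5, 2, 43): e is even, compute modpow(5, 1, 43)
          modpow(5, 1, 43): e is odd, compute modpow(5, 0, 43)
          modpow(5, 0, 43) = 1
          (5 * 1) % 43 = 5
        half=5, (5*5) % 43 = 25
      half=25, (25*25) % 43 = 23
    half=23, (23*23) % 43 = 13
  (5 * 13) % 43 = 22
half=22, (22*22) % 43 = 11

11


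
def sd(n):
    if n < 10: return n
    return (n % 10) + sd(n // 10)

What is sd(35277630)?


sd(35277630) = 0 + sd(3527763)
sd(3527763) = 3 + sd(352776)
sd(352776) = 6 + sd(35277)
sd(35277) = 7 + sd(3527)
sd(3527) = 7 + sd(352)
sd(352) = 2 + sd(35)
sd(35) = 5 + sd(3)
sd(3) = 3  (base case)
Total: 0 + 3 + 6 + 7 + 7 + 2 + 5 + 3 = 33

33


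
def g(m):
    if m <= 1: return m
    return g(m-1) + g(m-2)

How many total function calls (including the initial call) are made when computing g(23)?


Let C(n) = total calls for g(n)
C(0) = 1, C(1) = 1
C(2) = 1 + C(1) + C(0) = 1 + 1 + 1 = 3
C(3) = 1 + C(2) + C(1) = 1 + 3 + 1 = 5
C(4) = 1 + C(3) + C(2) = 1 + 5 + 3 = 9
C(5) = 1 + C(4) + C(3) = 1 + 9 + 5 = 15
C(6) = 1 + C(5) + C(4) = 1 + 15 + 9 = 25
C(7) = 1 + C(6) + C(5) = 1 + 25 + 15 = 41
C(8) = 1 + C(7) + C(6) = 1 + 41 + 25 = 67
C(9) = 1 + C(8) + C(7) = 1 + 67 + 41 = 109
C(10) = 1 + C(9) + C(8) = 1 + 109 + 67 = 177
C(11) = 1 + C(10) + C(9) = 1 + 177 + 109 = 287
C(12) = 1 + C(11) + C(10) = 1 + 287 + 177 = 465
C(13) = 1 + C(12) + C(11) = 1 + 465 + 287 = 753
C(14) = 1 + C(13) + C(12) = 1 + 753 + 465 = 1219
C(15) = 1 + C(14) + C(13) = 1 + 1219 + 753 = 1973
C(16) = 1 + C(15) + C(14) = 1 + 1973 + 1219 = 3193
C(17) = 1 + C(16) + C(15) = 1 + 3193 + 1973 = 5167
C(18) = 1 + C(17) + C(16) = 1 + 5167 + 3193 = 8361
C(19) = 1 + C(18) + C(17) = 1 + 8361 + 5167 = 13529
C(20) = 1 + C(19) + C(18) = 1 + 13529 + 8361 = 21891
C(21) = 1 + C(20) + C(19) = 1 + 21891 + 13529 = 35421
C(22) = 1 + C(21) + C(20) = 1 + 35421 + 21891 = 57313
C(23) = 1 + C(22) + C(21) = 1 + 57313 + 35421 = 92735

92735


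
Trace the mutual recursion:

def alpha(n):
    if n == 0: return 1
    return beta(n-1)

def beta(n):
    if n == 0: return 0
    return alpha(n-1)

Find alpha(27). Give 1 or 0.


alpha(27) = beta(26)
beta(26) = alpha(25)
alpha(25) = beta(24)
beta(24) = alpha(23)
alpha(23) = beta(22)
beta(22) = alpha(21)
alpha(21) = beta(20)
beta(20) = alpha(19)
alpha(19) = beta(18)
beta(18) = alpha(17)
alpha(17) = beta(16)
beta(16) = alpha(15)
alpha(15) = beta(14)
beta(14) = alpha(13)
alpha(13) = beta(12)
beta(12) = alpha(11)
alpha(11) = beta(10)
beta(10) = alpha(9)
alpha(9) = beta(8)
beta(8) = alpha(7)
alpha(7) = beta(6)
beta(6) = alpha(5)
alpha(5) = beta(4)
beta(4) = alpha(3)
alpha(3) = beta(2)
beta(2) = alpha(1)
alpha(1) = beta(0)
beta(0) = 0  (base case)
Result: 0

0


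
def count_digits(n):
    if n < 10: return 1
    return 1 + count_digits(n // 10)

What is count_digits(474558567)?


count_digits(474558567) = 1 + count_digits(47455856)
count_digits(47455856) = 1 + count_digits(4745585)
count_digits(4745585) = 1 + count_digits(474558)
count_digits(474558) = 1 + count_digits(47455)
count_digits(47455) = 1 + count_digits(4745)
count_digits(4745) = 1 + count_digits(474)
count_digits(474) = 1 + count_digits(47)
count_digits(47) = 1 + count_digits(4)
count_digits(4) = 1  (base case: 4 < 10)
Unwinding: 1 + 1 + 1 + 1 + 1 + 1 + 1 + 1 + 1 = 9

9


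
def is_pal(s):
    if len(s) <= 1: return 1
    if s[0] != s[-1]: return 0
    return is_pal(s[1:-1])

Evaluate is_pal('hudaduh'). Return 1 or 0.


is_pal('hudaduh'): s[0]='h' == s[-1]='h' -> check is_pal('udadu')
is_pal('udadu'): s[0]='u' == s[-1]='u' -> check is_pal('dad')
is_pal('dad'): s[0]='d' == s[-1]='d' -> check is_pal('a')
is_pal('a'): len <= 1 -> return 1  (base case)
Result: 1 (palindrome)

1


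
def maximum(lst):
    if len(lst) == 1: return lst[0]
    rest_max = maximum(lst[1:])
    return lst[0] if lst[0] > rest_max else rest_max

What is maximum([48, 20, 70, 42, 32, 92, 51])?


maximum([48, 20, 70, 42, 32, 92, 51]): compare 48 with maximum([20, 70, 42, 32, 92, 51])
maximum([20, 70, 42, 32, 92, 51]): compare 20 with maximum([70, 42, 32, 92, 51])
maximum([70, 42, 32, 92, 51]): compare 70 with maximum([42, 32, 92, 51])
maximum([42, 32, 92, 51]): compare 42 with maximum([32, 92, 51])
maximum([32, 92, 51]): compare 32 with maximum([92, 51])
maximum([92, 51]): compare 92 with maximum([51])
maximum([51]) = 51  (base case)
Compare 92 with 51 -> 92
Compare 32 with 92 -> 92
Compare 42 with 92 -> 92
Compare 70 with 92 -> 92
Compare 20 with 92 -> 92
Compare 48 with 92 -> 92

92


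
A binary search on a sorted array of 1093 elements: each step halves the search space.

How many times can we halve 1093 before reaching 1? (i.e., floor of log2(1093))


1093 / 2 = 546
546 / 2 = 273
273 / 2 = 136
136 / 2 = 68
68 / 2 = 34
34 / 2 = 17
17 / 2 = 8
8 / 2 = 4
4 / 2 = 2
2 / 2 = 1
Reached 1 after 10 halvings

10


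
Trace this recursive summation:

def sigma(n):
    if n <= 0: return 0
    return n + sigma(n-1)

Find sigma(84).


sigma(84)
= 84 + 83 + 82 + 81 + 80 + 79 + 78 + 77 + 76 + 75 + 74 + 73 + 72 + 71 + 70 + 69 + 68 + 67 + 66 + 65 + 64 + 63 + 62 + 61 + 60 + 59 + 58 + 57 + 56 + 55 + 54 + 53 + 52 + 51 + 50 + 49 + 48 + 47 + 46 + 45 + 44 + 43 + 42 + 41 + 40 + 39 + 38 + 37 + 36 + 35 + 34 + 33 + 32 + 31 + 30 + 29 + 28 + 27 + 26 + 25 + 24 + 23 + 22 + 21 + 20 + 19 + 18 + 17 + 16 + 15 + 14 + 13 + 12 + 11 + 10 + 9 + 8 + 7 + 6 + 5 + 4 + 3 + 2 + 1 + sigma(0)
= 84 + 83 + 82 + 81 + 80 + 79 + 78 + 77 + 76 + 75 + 74 + 73 + 72 + 71 + 70 + 69 + 68 + 67 + 66 + 65 + 64 + 63 + 62 + 61 + 60 + 59 + 58 + 57 + 56 + 55 + 54 + 53 + 52 + 51 + 50 + 49 + 48 + 47 + 46 + 45 + 44 + 43 + 42 + 41 + 40 + 39 + 38 + 37 + 36 + 35 + 34 + 33 + 32 + 31 + 30 + 29 + 28 + 27 + 26 + 25 + 24 + 23 + 22 + 21 + 20 + 19 + 18 + 17 + 16 + 15 + 14 + 13 + 12 + 11 + 10 + 9 + 8 + 7 + 6 + 5 + 4 + 3 + 2 + 1 + 0
= 3570

3570


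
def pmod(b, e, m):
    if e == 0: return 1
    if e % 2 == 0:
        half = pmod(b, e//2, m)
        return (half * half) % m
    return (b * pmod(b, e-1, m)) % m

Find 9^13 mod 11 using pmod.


pmod(9, 13, 11): e is odd, compute pmod(9, 12, 11)
  pmod(9, 12, 11): e is even, compute pmod(9, 6, 11)
    pmod(9, 6, 11): e is even, compute pmod(9, 3, 11)
      pmod(9, 3, 11): e is odd, compute pmod(9, 2, 11)
        pmod(9, 2, 11): e is even, compute pmod(9, 1, 11)
          pmod(9, 1, 11): e is odd, compute pmod(9, 0, 11)
          pmod(9, 0, 11) = 1
          (9 * 1) % 11 = 9
        half=9, (9*9) % 11 = 4
      (9 * 4) % 11 = 3
    half=3, (3*3) % 11 = 9
  half=9, (9*9) % 11 = 4
(9 * 4) % 11 = 3

3


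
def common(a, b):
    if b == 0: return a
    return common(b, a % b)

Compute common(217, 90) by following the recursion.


common(217, 90) = common(90, 37)
common(90, 37) = common(37, 16)
common(37, 16) = common(16, 5)
common(16, 5) = common(5, 1)
common(5, 1) = common(1, 0)
common(1, 0) = 1  (base case)

1


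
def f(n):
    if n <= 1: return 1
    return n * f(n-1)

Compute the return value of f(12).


f(12)
= 12 * f(11)
= 12 * 11 * f(10)
= 12 * 11 * 10 * f(9)
= 12 * 11 * 10 * 9 * f(8)
= 12 * 11 * 10 * 9 * 8 * f(7)
= 12 * 11 * 10 * 9 * 8 * 7 * f(6)
= 12 * 11 * 10 * 9 * 8 * 7 * 6 * f(5)
= 12 * 11 * 10 * 9 * 8 * 7 * 6 * 5 * f(4)
= 12 * 11 * 10 * 9 * 8 * 7 * 6 * 5 * 4 * f(3)
= 12 * 11 * 10 * 9 * 8 * 7 * 6 * 5 * 4 * 3 * f(2)
= 12 * 11 * 10 * 9 * 8 * 7 * 6 * 5 * 4 * 3 * 2 * f(1)
= 12 * 11 * 10 * 9 * 8 * 7 * 6 * 5 * 4 * 3 * 2 * 1
= 479001600

479001600


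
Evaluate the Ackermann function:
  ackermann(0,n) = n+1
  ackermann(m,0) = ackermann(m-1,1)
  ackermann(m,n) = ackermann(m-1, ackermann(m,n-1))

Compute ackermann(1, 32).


ackermann(1, 32) = ackermann(0, ackermann(1, 31))
  ackermann(1, 31) = ackermann(0, ackermann(1, 30))
    ackermann(1, 30) = ackermann(0, ackermann(1, 29))
      ackermann(1, 29) = ackermann(0, ackermann(1, 28))
        ackermann(1, 28) = ackermann(0, ackermann(1, 27))
          ackermann(1, 27) = ackermann(0, ackermann(1, 26))
          ackermann(1, 26) = ackermann(0, ackermann(1, 25))
          ackermann(1, 25) = ackermann(0, ackermann(1, 24))
          ackermann(1, 24) = ackermann(0, ackermann(1, 23))
          ackermann(1, 23) = ackermann(0, ackermann(1, 22))
          ackermann(1, 22) = ackermann(0, ackermann(1, 21))
          ackermann(1, 21) = ackermann(0, ackermann(1, 20))
          ackermann(1, 20) = ackermann(0, ackermann(1, 19))
          ackermann(1, 19) = ackermann(0, ackermann(1, 18))
          ackermann(1, 18) = ackermann(0, ackermann(1, 17))
          ackermann(1, 17) = ackermann(0, ackermann(1, 16))
          ackermann(1, 16) = ackermann(0, ackermann(1, 15))
          ackermann(1, 15) = ackermann(0, ackermann(1, 14))
          ackermann(1, 14) = ackermann(0, ackermann(1, 13))
          ackermann(1, 13) = ackermann(0, ackermann(1, 12))
          ackermann(1, 12) = ackermann(0, ackermann(1, 11))
          ackermann(1, 11) = ackermann(0, ackermann(1, 10))
          ackermann(1, 10) = ackermann(0, ackermann(1, 9))
          ackermann(1, 9) = ackermann(0, ackermann(1, 8))
          ackermann(1, 8) = ackermann(0, ackermann(1, 7))
... (trace truncated)
Result: ackermann(1, 32) = 34

34


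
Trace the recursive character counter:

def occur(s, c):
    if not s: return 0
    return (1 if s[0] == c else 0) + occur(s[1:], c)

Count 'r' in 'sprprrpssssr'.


s[0]='s' != 'r' -> 0
s[0]='p' != 'r' -> 0
s[0]='r' == 'r' -> 1
s[0]='p' != 'r' -> 0
s[0]='r' == 'r' -> 1
s[0]='r' == 'r' -> 1
s[0]='p' != 'r' -> 0
s[0]='s' != 'r' -> 0
s[0]='s' != 'r' -> 0
s[0]='s' != 'r' -> 0
s[0]='s' != 'r' -> 0
s[0]='r' == 'r' -> 1
Sum: 0 + 0 + 1 + 0 + 1 + 1 + 0 + 0 + 0 + 0 + 0 + 1 = 4

4


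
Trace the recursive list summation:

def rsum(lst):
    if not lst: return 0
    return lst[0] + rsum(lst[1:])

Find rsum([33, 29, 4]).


rsum([33, 29, 4]) = 33 + rsum([29, 4])
rsum([29, 4]) = 29 + rsum([4])
rsum([4]) = 4 + rsum([])
rsum([]) = 0  (base case)
Total: 33 + 29 + 4 + 0 = 66

66


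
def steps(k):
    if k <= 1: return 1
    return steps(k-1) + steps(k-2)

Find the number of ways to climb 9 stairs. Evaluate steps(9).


Building up from base cases:
steps(0) = 1
steps(1) = 1
steps(2) = steps(1) + steps(0) = 1 + 1 = 2
steps(3) = steps(2) + steps(1) = 2 + 1 = 3
steps(4) = steps(3) + steps(2) = 3 + 2 = 5
steps(5) = steps(4) + steps(3) = 5 + 3 = 8
steps(6) = steps(5) + steps(4) = 8 + 5 = 13
steps(7) = steps(6) + steps(5) = 13 + 8 = 21
steps(8) = steps(7) + steps(6) = 21 + 13 = 34
steps(9) = steps(8) + steps(7) = 34 + 21 = 55

55


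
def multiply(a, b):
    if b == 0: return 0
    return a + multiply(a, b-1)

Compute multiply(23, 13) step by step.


multiply(23, 13) = 23 + multiply(23, 12)
multiply(23, 12) = 23 + multiply(23, 11)
multiply(23, 11) = 23 + multiply(23, 10)
multiply(23, 10) = 23 + multiply(23, 9)
multiply(23, 9) = 23 + multiply(23, 8)
multiply(23, 8) = 23 + multiply(23, 7)
multiply(23, 7) = 23 + multiply(23, 6)
multiply(23, 6) = 23 + multiply(23, 5)
multiply(23, 5) = 23 + multiply(23, 4)
multiply(23, 4) = 23 + multiply(23, 3)
multiply(23, 3) = 23 + multiply(23, 2)
multiply(23, 2) = 23 + multiply(23, 1)
multiply(23, 1) = 23 + multiply(23, 0)
multiply(23, 0) = 0  (base case)
Total: 23 + 23 + 23 + 23 + 23 + 23 + 23 + 23 + 23 + 23 + 23 + 23 + 23 + 0 = 299

299


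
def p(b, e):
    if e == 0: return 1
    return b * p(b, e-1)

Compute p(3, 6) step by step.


p(3, 6)
= 3 * p(3, 5)
= 3 * 3 * p(3, 4)
= 3 * 3 * 3 * p(3, 3)
= 3 * 3 * 3 * 3 * p(3, 2)
= 3 * 3 * 3 * 3 * 3 * p(3, 1)
= 3 * 3 * 3 * 3 * 3 * 3 * p(3, 0)
= 3 * 3 * 3 * 3 * 3 * 3 * 1
= 729

729


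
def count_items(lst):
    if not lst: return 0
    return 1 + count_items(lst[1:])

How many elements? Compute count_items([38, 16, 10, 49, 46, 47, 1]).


count_items([38, 16, 10, 49, 46, 47, 1]) = 1 + count_items([16, 10, 49, 46, 47, 1])
count_items([16, 10, 49, 46, 47, 1]) = 1 + count_items([10, 49, 46, 47, 1])
count_items([10, 49, 46, 47, 1]) = 1 + count_items([49, 46, 47, 1])
count_items([49, 46, 47, 1]) = 1 + count_items([46, 47, 1])
count_items([46, 47, 1]) = 1 + count_items([47, 1])
count_items([47, 1]) = 1 + count_items([1])
count_items([1]) = 1 + count_items([])
count_items([]) = 0  (base case)
Unwinding: 1 + 1 + 1 + 1 + 1 + 1 + 1 + 0 = 7

7


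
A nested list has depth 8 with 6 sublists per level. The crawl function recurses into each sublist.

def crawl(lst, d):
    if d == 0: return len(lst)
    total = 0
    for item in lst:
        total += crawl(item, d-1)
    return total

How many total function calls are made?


At depth 0 (root): 1 call
At depth 1: each of 1 parents calls crawl on 6 children = 6 calls
At depth 2: each of 6 parents calls crawl on 6 children = 36 calls
At depth 3: each of 36 parents calls crawl on 6 children = 216 calls
At depth 4: each of 216 parents calls crawl on 6 children = 1296 calls
At depth 5: each of 1296 parents calls crawl on 6 children = 7776 calls
At depth 6: each of 7776 parents calls crawl on 6 children = 46656 calls
At depth 7: each of 46656 parents calls crawl on 6 children = 279936 calls
At depth 8: each of 279936 parents calls crawl on 6 children = 1679616 calls
Total: 1 + 6 + 36 + 216 + 1296 + 7776 + 46656 + 279936 + 1679616 = 2015539

2015539


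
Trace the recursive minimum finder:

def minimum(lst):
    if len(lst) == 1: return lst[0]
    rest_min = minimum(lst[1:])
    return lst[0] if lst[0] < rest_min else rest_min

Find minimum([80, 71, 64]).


minimum([80, 71, 64]): compare 80 with minimum([71, 64])
minimum([71, 64]): compare 71 with minimum([64])
minimum([64]) = 64  (base case)
Compare 71 with 64 -> 64
Compare 80 with 64 -> 64

64


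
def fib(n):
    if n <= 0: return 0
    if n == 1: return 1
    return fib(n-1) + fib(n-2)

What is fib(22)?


Computing fib(22) bottom-up:
fib(0) = 0
fib(1) = 1
fib(2) = fib(1) + fib(0) = 1 + 0 = 1
fib(3) = fib(2) + fib(1) = 1 + 1 = 2
fib(4) = fib(3) + fib(2) = 2 + 1 = 3
fib(5) = fib(4) + fib(3) = 3 + 2 = 5
fib(6) = fib(5) + fib(4) = 5 + 3 = 8
fib(7) = fib(6) + fib(5) = 8 + 5 = 13
fib(8) = fib(7) + fib(6) = 13 + 8 = 21
fib(9) = fib(8) + fib(7) = 21 + 13 = 34
fib(10) = fib(9) + fib(8) = 34 + 21 = 55
fib(11) = fib(10) + fib(9) = 55 + 34 = 89
fib(12) = fib(11) + fib(10) = 89 + 55 = 144
fib(13) = fib(12) + fib(11) = 144 + 89 = 233
fib(14) = fib(13) + fib(12) = 233 + 144 = 377
fib(15) = fib(14) + fib(13) = 377 + 233 = 610
fib(16) = fib(15) + fib(14) = 610 + 377 = 987
fib(17) = fib(16) + fib(15) = 987 + 610 = 1597
fib(18) = fib(17) + fib(16) = 1597 + 987 = 2584
fib(19) = fib(18) + fib(17) = 2584 + 1597 = 4181
fib(20) = fib(19) + fib(18) = 4181 + 2584 = 6765
fib(21) = fib(20) + fib(19) = 6765 + 4181 = 10946
fib(22) = fib(21) + fib(20) = 10946 + 6765 = 17711

17711


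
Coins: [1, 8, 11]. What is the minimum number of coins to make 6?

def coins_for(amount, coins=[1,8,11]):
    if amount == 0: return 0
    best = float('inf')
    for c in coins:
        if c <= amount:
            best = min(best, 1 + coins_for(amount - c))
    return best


Building up with DP:
coins_for(0) = 0
coins_for(1) = min(1+coins_for(0)=1+0=1) = 1
coins_for(2) = min(1+coins_for(1)=1+1=2) = 2
coins_for(3) = min(1+coins_for(2)=1+2=3) = 3
coins_for(4) = min(1+coins_for(3)=1+3=4) = 4
coins_for(5) = min(1+coins_for(4)=1+4=5) = 5
coins_for(6) = min(1+coins_for(5)=1+5=6) = 6

6


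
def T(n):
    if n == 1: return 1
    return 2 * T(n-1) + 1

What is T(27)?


T(27) = 2 * T(26) + 1
T(26) = 2 * T(25) + 1
T(25) = 2 * T(24) + 1
T(24) = 2 * T(23) + 1
T(23) = 2 * T(22) + 1
T(22) = 2 * T(21) + 1
T(21) = 2 * T(20) + 1
T(20) = 2 * T(19) + 1
T(19) = 2 * T(18) + 1
T(18) = 2 * T(17) + 1
T(17) = 2 * T(16) + 1
T(16) = 2 * T(15) + 1
T(15) = 2 * T(14) + 1
T(14) = 2 * T(13) + 1
T(13) = 2 * T(12) + 1
T(12) = 2 * T(11) + 1
T(11) = 2 * T(10) + 1
T(10) = 2 * T(9) + 1
T(9) = 2 * T(8) + 1
T(8) = 2 * T(7) + 1
T(7) = 2 * T(6) + 1
T(6) = 2 * T(5) + 1
T(5) = 2 * T(4) + 1
T(4) = 2 * T(3) + 1
T(3) = 2 * T(2) + 1
T(2) = 2 * T(1) + 1
T(1) = 1  (base case)
T(2) = 2 * 1 + 1 = 3
T(3) = 2 * 3 + 1 = 7
T(4) = 2 * 7 + 1 = 15
T(5) = 2 * 15 + 1 = 31
T(6) = 2 * 31 + 1 = 63
T(7) = 2 * 63 + 1 = 127
T(8) = 2 * 127 + 1 = 255
T(9) = 2 * 255 + 1 = 511
T(10) = 2 * 511 + 1 = 1023
T(11) = 2 * 1023 + 1 = 2047
T(12) = 2 * 2047 + 1 = 4095
T(13) = 2 * 4095 + 1 = 8191
T(14) = 2 * 8191 + 1 = 16383
T(15) = 2 * 16383 + 1 = 32767
T(16) = 2 * 32767 + 1 = 65535
T(17) = 2 * 65535 + 1 = 131071
T(18) = 2 * 131071 + 1 = 262143
T(19) = 2 * 262143 + 1 = 524287
T(20) = 2 * 524287 + 1 = 1048575
T(21) = 2 * 1048575 + 1 = 2097151
T(22) = 2 * 2097151 + 1 = 4194303
T(23) = 2 * 4194303 + 1 = 8388607
T(24) = 2 * 8388607 + 1 = 16777215
T(25) = 2 * 16777215 + 1 = 33554431
T(26) = 2 * 33554431 + 1 = 67108863
T(27) = 2 * 67108863 + 1 = 134217727

134217727


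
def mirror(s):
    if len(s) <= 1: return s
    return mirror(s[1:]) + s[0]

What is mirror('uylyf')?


mirror('uylyf') = mirror('ylyf') + 'u'
mirror('ylyf') = mirror('lyf') + 'y'
mirror('lyf') = mirror('yf') + 'l'
mirror('yf') = mirror('f') + 'y'
mirror('f') = 'f'  (base case)
Concatenating: 'f' + 'y' + 'l' + 'y' + 'u' = 'fylyu'

fylyu


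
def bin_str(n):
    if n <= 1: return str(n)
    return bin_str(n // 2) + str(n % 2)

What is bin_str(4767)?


bin_str(4767) = bin_str(2383) + '1'
bin_str(2383) = bin_str(1191) + '1'
bin_str(1191) = bin_str(595) + '1'
bin_str(595) = bin_str(297) + '1'
bin_str(297) = bin_str(148) + '1'
bin_str(148) = bin_str(74) + '0'
bin_str(74) = bin_str(37) + '0'
bin_str(37) = bin_str(18) + '1'
bin_str(18) = bin_str(9) + '0'
bin_str(9) = bin_str(4) + '1'
bin_str(4) = bin_str(2) + '0'
bin_str(2) = bin_str(1) + '0'
bin_str(1) = '1'  (base case)
Concatenating: '1' + '0' + '0' + '1' + '0' + '1' + '0' + '0' + '1' + '1' + '1' + '1' + '1' = '1001010011111'

1001010011111


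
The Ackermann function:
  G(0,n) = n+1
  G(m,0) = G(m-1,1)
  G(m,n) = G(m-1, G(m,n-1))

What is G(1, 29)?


G(1, 29) = G(0, G(1, 28))
  G(1, 28) = G(0, G(1, 27))
    G(1, 27) = G(0, G(1, 26))
      G(1, 26) = G(0, G(1, 25))
        G(1, 25) = G(0, G(1, 24))
          G(1, 24) = G(0, G(1, 23))
          G(1, 23) = G(0, G(1, 22))
          G(1, 22) = G(0, G(1, 21))
          G(1, 21) = G(0, G(1, 20))
          G(1, 20) = G(0, G(1, 19))
          G(1, 19) = G(0, G(1, 18))
          G(1, 18) = G(0, G(1, 17))
          G(1, 17) = G(0, G(1, 16))
          G(1, 16) = G(0, G(1, 15))
          G(1, 15) = G(0, G(1, 14))
          G(1, 14) = G(0, G(1, 13))
          G(1, 13) = G(0, G(1, 12))
          G(1, 12) = G(0, G(1, 11))
          G(1, 11) = G(0, G(1, 10))
          G(1, 10) = G(0, G(1, 9))
          G(1, 9) = G(0, G(1, 8))
          G(1, 8) = G(0, G(1, 7))
          G(1, 7) = G(0, G(1, 6))
          G(1, 6) = G(0, G(1, 5))
          G(1, 5) = G(0, G(1, 4))
... (trace truncated)
Result: G(1, 29) = 31

31


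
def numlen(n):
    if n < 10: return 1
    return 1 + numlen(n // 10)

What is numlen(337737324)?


numlen(337737324) = 1 + numlen(33773732)
numlen(33773732) = 1 + numlen(3377373)
numlen(3377373) = 1 + numlen(337737)
numlen(337737) = 1 + numlen(33773)
numlen(33773) = 1 + numlen(3377)
numlen(3377) = 1 + numlen(337)
numlen(337) = 1 + numlen(33)
numlen(33) = 1 + numlen(3)
numlen(3) = 1  (base case: 3 < 10)
Unwinding: 1 + 1 + 1 + 1 + 1 + 1 + 1 + 1 + 1 = 9

9


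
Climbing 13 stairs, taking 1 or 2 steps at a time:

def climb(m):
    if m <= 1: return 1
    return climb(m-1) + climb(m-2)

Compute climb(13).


Building up from base cases:
climb(0) = 1
climb(1) = 1
climb(2) = climb(1) + climb(0) = 1 + 1 = 2
climb(3) = climb(2) + climb(1) = 2 + 1 = 3
climb(4) = climb(3) + climb(2) = 3 + 2 = 5
climb(5) = climb(4) + climb(3) = 5 + 3 = 8
climb(6) = climb(5) + climb(4) = 8 + 5 = 13
climb(7) = climb(6) + climb(5) = 13 + 8 = 21
climb(8) = climb(7) + climb(6) = 21 + 13 = 34
climb(9) = climb(8) + climb(7) = 34 + 21 = 55
climb(10) = climb(9) + climb(8) = 55 + 34 = 89
climb(11) = climb(10) + climb(9) = 89 + 55 = 144
climb(12) = climb(11) + climb(10) = 144 + 89 = 233
climb(13) = climb(12) + climb(11) = 233 + 144 = 377

377


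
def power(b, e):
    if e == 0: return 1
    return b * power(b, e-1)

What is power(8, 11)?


power(8, 11)
= 8 * power(8, 10)
= 8 * 8 * power(8, 9)
= 8 * 8 * 8 * power(8, 8)
= 8 * 8 * 8 * 8 * power(8, 7)
= 8 * 8 * 8 * 8 * 8 * power(8, 6)
= 8 * 8 * 8 * 8 * 8 * 8 * power(8, 5)
= 8 * 8 * 8 * 8 * 8 * 8 * 8 * power(8, 4)
= 8 * 8 * 8 * 8 * 8 * 8 * 8 * 8 * power(8, 3)
= 8 * 8 * 8 * 8 * 8 * 8 * 8 * 8 * 8 * power(8, 2)
= 8 * 8 * 8 * 8 * 8 * 8 * 8 * 8 * 8 * 8 * power(8, 1)
= 8 * 8 * 8 * 8 * 8 * 8 * 8 * 8 * 8 * 8 * 8 * power(8, 0)
= 8 * 8 * 8 * 8 * 8 * 8 * 8 * 8 * 8 * 8 * 8 * 1
= 8589934592

8589934592


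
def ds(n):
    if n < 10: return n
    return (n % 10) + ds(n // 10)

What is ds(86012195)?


ds(86012195) = 5 + ds(8601219)
ds(8601219) = 9 + ds(860121)
ds(860121) = 1 + ds(86012)
ds(86012) = 2 + ds(8601)
ds(8601) = 1 + ds(860)
ds(860) = 0 + ds(86)
ds(86) = 6 + ds(8)
ds(8) = 8  (base case)
Total: 5 + 9 + 1 + 2 + 1 + 0 + 6 + 8 = 32

32


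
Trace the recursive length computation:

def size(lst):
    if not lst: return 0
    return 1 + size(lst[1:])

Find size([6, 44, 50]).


size([6, 44, 50]) = 1 + size([44, 50])
size([44, 50]) = 1 + size([50])
size([50]) = 1 + size([])
size([]) = 0  (base case)
Unwinding: 1 + 1 + 1 + 0 = 3

3


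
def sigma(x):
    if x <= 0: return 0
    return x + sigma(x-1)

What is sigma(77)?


sigma(77)
= 77 + 76 + 75 + 74 + 73 + 72 + 71 + 70 + 69 + 68 + 67 + 66 + 65 + 64 + 63 + 62 + 61 + 60 + 59 + 58 + 57 + 56 + 55 + 54 + 53 + 52 + 51 + 50 + 49 + 48 + 47 + 46 + 45 + 44 + 43 + 42 + 41 + 40 + 39 + 38 + 37 + 36 + 35 + 34 + 33 + 32 + 31 + 30 + 29 + 28 + 27 + 26 + 25 + 24 + 23 + 22 + 21 + 20 + 19 + 18 + 17 + 16 + 15 + 14 + 13 + 12 + 11 + 10 + 9 + 8 + 7 + 6 + 5 + 4 + 3 + 2 + 1 + sigma(0)
= 77 + 76 + 75 + 74 + 73 + 72 + 71 + 70 + 69 + 68 + 67 + 66 + 65 + 64 + 63 + 62 + 61 + 60 + 59 + 58 + 57 + 56 + 55 + 54 + 53 + 52 + 51 + 50 + 49 + 48 + 47 + 46 + 45 + 44 + 43 + 42 + 41 + 40 + 39 + 38 + 37 + 36 + 35 + 34 + 33 + 32 + 31 + 30 + 29 + 28 + 27 + 26 + 25 + 24 + 23 + 22 + 21 + 20 + 19 + 18 + 17 + 16 + 15 + 14 + 13 + 12 + 11 + 10 + 9 + 8 + 7 + 6 + 5 + 4 + 3 + 2 + 1 + 0
= 3003

3003


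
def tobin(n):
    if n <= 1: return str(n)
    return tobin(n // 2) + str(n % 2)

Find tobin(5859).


tobin(5859) = tobin(2929) + '1'
tobin(2929) = tobin(1464) + '1'
tobin(1464) = tobin(732) + '0'
tobin(732) = tobin(366) + '0'
tobin(366) = tobin(183) + '0'
tobin(183) = tobin(91) + '1'
tobin(91) = tobin(45) + '1'
tobin(45) = tobin(22) + '1'
tobin(22) = tobin(11) + '0'
tobin(11) = tobin(5) + '1'
tobin(5) = tobin(2) + '1'
tobin(2) = tobin(1) + '0'
tobin(1) = '1'  (base case)
Concatenating: '1' + '0' + '1' + '1' + '0' + '1' + '1' + '1' + '0' + '0' + '0' + '1' + '1' = '1011011100011'

1011011100011


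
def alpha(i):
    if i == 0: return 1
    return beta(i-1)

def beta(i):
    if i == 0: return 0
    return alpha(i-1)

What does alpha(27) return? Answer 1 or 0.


alpha(27) = beta(26)
beta(26) = alpha(25)
alpha(25) = beta(24)
beta(24) = alpha(23)
alpha(23) = beta(22)
beta(22) = alpha(21)
alpha(21) = beta(20)
beta(20) = alpha(19)
alpha(19) = beta(18)
beta(18) = alpha(17)
alpha(17) = beta(16)
beta(16) = alpha(15)
alpha(15) = beta(14)
beta(14) = alpha(13)
alpha(13) = beta(12)
beta(12) = alpha(11)
alpha(11) = beta(10)
beta(10) = alpha(9)
alpha(9) = beta(8)
beta(8) = alpha(7)
alpha(7) = beta(6)
beta(6) = alpha(5)
alpha(5) = beta(4)
beta(4) = alpha(3)
alpha(3) = beta(2)
beta(2) = alpha(1)
alpha(1) = beta(0)
beta(0) = 0  (base case)
Result: 0

0


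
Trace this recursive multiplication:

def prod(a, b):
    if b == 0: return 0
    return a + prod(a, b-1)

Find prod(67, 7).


prod(67, 7) = 67 + prod(67, 6)
prod(67, 6) = 67 + prod(67, 5)
prod(67, 5) = 67 + prod(67, 4)
prod(67, 4) = 67 + prod(67, 3)
prod(67, 3) = 67 + prod(67, 2)
prod(67, 2) = 67 + prod(67, 1)
prod(67, 1) = 67 + prod(67, 0)
prod(67, 0) = 0  (base case)
Total: 67 + 67 + 67 + 67 + 67 + 67 + 67 + 0 = 469

469


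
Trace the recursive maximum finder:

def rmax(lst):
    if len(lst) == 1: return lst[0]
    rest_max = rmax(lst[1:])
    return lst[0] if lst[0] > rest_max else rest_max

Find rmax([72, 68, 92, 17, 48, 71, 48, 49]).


rmax([72, 68, 92, 17, 48, 71, 48, 49]): compare 72 with rmax([68, 92, 17, 48, 71, 48, 49])
rmax([68, 92, 17, 48, 71, 48, 49]): compare 68 with rmax([92, 17, 48, 71, 48, 49])
rmax([92, 17, 48, 71, 48, 49]): compare 92 with rmax([17, 48, 71, 48, 49])
rmax([17, 48, 71, 48, 49]): compare 17 with rmax([48, 71, 48, 49])
rmax([48, 71, 48, 49]): compare 48 with rmax([71, 48, 49])
rmax([71, 48, 49]): compare 71 with rmax([48, 49])
rmax([48, 49]): compare 48 with rmax([49])
rmax([49]) = 49  (base case)
Compare 48 with 49 -> 49
Compare 71 with 49 -> 71
Compare 48 with 71 -> 71
Compare 17 with 71 -> 71
Compare 92 with 71 -> 92
Compare 68 with 92 -> 92
Compare 72 with 92 -> 92

92
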